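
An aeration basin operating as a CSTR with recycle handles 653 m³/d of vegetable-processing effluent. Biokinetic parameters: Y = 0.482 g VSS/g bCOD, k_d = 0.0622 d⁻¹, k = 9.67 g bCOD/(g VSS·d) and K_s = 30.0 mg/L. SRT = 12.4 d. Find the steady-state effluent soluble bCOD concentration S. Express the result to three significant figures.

S ≈ 0.948 mg/L

For a completely mixed reactor with recycle the Lawrence–McCarty relation gives S = K_s·(1 + k_d·θ_c) / [θ_c·(Y·k − k_d) − 1] = 30.0 × (1 + 0.0622 × 12.4) / [12.4 × (0.482 × 9.67 − 0.0622) − 1] = 53.14 / 56.02 = 0.9485 mg/L.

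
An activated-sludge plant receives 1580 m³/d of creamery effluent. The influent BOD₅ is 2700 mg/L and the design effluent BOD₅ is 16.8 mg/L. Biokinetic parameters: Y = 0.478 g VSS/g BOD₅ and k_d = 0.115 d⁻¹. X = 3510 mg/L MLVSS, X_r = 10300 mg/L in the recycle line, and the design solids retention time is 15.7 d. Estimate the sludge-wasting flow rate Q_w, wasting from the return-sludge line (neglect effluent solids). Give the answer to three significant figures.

From the SRT design equation V = Y Q (S₀−S) θ_c / [X (1 + k_d θ_c)] = 0.478 × 1580 × (2700 − 16.8) × 15.7 / [3510 × (1 + 0.115 × 15.7)] = 3.18×10^7 / 9847 = 3231 m³.
Q_w = (V·X)/(θ_c X_r) = 3231 × 3510 / (15.7 × 10300) = 70.13 m³/d.

Q_w ≈ 70.1 m³/d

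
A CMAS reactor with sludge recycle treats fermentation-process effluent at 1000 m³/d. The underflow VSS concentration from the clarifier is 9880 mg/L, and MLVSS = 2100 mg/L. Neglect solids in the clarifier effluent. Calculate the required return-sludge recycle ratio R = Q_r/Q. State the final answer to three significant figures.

R ≈ 0.270

R = Q_r/Q = X/(X_r − X) = 2100 / (9880 − 2100) = 0.2699.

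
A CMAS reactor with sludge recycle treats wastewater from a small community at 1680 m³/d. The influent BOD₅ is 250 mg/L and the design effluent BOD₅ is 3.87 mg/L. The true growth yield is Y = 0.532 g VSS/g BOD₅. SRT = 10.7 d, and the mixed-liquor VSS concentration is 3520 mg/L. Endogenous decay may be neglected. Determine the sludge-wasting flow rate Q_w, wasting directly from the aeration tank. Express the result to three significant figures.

Biomass mass balance (decay neglected): V·X = Y·Q·(S₀ − S)·θ_c, so V = 0.532 × 1680 × (250 − 3.87) × 10.7 / 3520 = 668.7 m³.
With mixed-liquor wasting, θ_c = V/Q_w, so Q_w = V/θ_c = 668.7/10.7 = 62.49 m³/d.

Q_w ≈ 62.5 m³/d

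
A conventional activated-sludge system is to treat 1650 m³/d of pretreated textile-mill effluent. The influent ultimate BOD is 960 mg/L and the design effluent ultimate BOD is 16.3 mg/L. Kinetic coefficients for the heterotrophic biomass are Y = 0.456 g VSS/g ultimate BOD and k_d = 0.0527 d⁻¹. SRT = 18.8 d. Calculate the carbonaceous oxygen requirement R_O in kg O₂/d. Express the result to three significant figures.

The observed yield is Y_obs = Y/(1 + k_d·θ_c) = 0.456 / (1 + 0.0527 × 18.8) = 0.456 / 1.991 = 0.2291 g VSS per g ultimate BOD removed.
Mass of ultimate BOD removed per day: Q(S₀ − S) = 1650 × 943.7 g/m³ = 1557 kg/d.
Net sludge production P_X = 0.2291 × 1557 = 356.7 kg VSS/d.
Carbonaceous O₂ demand = substrate oxidised − cell-mass equivalent = 1557 − 1.42 × 356.7 = 1051 kg O₂/d.

R_O ≈ 1050 kg O₂/d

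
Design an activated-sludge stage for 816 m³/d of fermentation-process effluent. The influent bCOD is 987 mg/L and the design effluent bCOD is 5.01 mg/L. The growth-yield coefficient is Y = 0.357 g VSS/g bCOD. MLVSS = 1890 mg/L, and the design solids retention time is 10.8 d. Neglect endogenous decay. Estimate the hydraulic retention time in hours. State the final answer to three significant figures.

V·X = Y·Q·ΔS·θ_c gives V = 0.357 × 816 × (987 − 5.01) × 10.8 / 1890 = 1635 m³.
τ = V/Q = 1635/816 = 2.003 d, or 48.08 h.

τ ≈ 48.1 h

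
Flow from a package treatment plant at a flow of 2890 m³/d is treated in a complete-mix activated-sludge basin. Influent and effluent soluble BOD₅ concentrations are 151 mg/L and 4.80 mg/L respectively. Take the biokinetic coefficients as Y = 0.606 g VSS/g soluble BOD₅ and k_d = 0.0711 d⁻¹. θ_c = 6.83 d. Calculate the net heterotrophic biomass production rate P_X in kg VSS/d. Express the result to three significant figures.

P_X ≈ 172 kg VSS/d

Observed yield with endogenous decay: Y_obs = Y / (1 + k_d·θ_c) = 0.606 / (1 + 0.0711 × 6.83) = 0.606 / 1.486 = 0.4079 g VSS/g soluble BOD₅.
ΔS = 151 − 4.80 = 146.2 mg/L, so the substrate removal rate is 2890 × 146.2/1000 = 422.5 kg soluble BOD₅/d.
P_X = Y_obs · Q(S₀ − S) = 0.4079 × 422.5 = 172.4 kg VSS/d.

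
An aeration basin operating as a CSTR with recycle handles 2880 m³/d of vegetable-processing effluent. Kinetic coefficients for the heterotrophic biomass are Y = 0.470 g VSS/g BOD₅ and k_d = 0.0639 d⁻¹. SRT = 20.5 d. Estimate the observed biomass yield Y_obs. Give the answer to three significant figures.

Correct the yield for decay: Y_obs = Y/(1 + k_d θ_c) = 0.470 / (1 + 0.0639 × 20.5) = 0.470 / 2.310 = 0.2035.

Y_obs ≈ 0.203 g VSS/g BOD₅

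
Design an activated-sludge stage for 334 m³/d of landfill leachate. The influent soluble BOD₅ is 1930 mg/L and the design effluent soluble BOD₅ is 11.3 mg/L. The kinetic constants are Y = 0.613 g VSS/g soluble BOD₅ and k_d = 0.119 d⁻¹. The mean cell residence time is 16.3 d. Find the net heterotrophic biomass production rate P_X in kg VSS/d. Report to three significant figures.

Y_obs = Y / (1 + k_d θ_c) = 0.613 / (1 + 0.119 × 16.3) = 0.613 / 2.940 = 0.2085.
ΔS = 1930 − 11.3 = 1919 mg/L, so the substrate removal rate is 334 × 1919/1000 = 640.8 kg soluble BOD₅/d.
P_X = Y_obs · Q(S₀ − S) = 0.2085 × 640.8 = 133.6 kg VSS/d.

P_X ≈ 134 kg VSS/d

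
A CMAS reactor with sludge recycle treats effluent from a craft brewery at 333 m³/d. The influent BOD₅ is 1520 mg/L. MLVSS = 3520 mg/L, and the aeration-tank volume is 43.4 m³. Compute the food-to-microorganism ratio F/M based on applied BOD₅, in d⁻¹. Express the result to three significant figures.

F/M ≈ 3.31 d⁻¹

F/M = applied load / biomass = Q·S₀/(V·X) = 333 × 1520 / (43.40 × 3520) = 3.313 d⁻¹.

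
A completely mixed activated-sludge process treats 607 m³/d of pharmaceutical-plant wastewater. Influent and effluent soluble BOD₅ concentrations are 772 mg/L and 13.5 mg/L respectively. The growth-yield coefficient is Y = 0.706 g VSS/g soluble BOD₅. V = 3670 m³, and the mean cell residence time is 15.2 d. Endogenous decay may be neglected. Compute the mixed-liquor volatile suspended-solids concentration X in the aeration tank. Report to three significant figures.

X = Y·Q·ΔS·θ_c / V = 0.706 × 607 × (772 − 13.5) × 15.2 / 3670 = 1346 mg/L.

X ≈ 1350 mg/L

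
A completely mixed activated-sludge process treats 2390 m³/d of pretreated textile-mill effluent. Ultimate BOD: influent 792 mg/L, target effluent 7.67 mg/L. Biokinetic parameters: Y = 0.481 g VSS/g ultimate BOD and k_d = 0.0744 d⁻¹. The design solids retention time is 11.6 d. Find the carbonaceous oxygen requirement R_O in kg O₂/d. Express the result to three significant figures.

Observed yield with endogenous decay: Y_obs = Y / (1 + k_d·θ_c) = 0.481 / (1 + 0.0744 × 11.6) = 0.481 / 1.863 = 0.2582 g VSS/g ultimate BOD.
Q·(S₀ − S) = 2390 × (792 − 7.67) × 10⁻³ = 1875 kg/d removed.
Biomass synthesised: P_X = Y_obs × 1875 = 484.0 kg VSS/d.
R_O = Q·ΔS − 1.42 P_X = 1875 − 687.2 = 1187 kg O₂/d.

R_O ≈ 1190 kg O₂/d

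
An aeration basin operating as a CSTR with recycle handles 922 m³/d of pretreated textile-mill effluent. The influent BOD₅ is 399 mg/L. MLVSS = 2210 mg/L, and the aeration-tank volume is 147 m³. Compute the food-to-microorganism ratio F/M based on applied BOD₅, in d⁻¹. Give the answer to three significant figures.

F/M ≈ 1.13 d⁻¹

F/M = applied load / biomass = Q·S₀/(V·X) = 922 × 399 / (147.0 × 2210) = 1.132 d⁻¹.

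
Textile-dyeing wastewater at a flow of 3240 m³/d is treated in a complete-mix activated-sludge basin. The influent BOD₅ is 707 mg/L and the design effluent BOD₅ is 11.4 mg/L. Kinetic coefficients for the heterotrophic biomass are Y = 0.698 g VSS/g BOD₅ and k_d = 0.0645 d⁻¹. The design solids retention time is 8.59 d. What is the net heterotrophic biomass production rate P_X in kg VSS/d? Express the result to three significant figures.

P_X ≈ 1010 kg VSS/d

Correct the yield for decay: Y_obs = Y/(1 + k_d θ_c) = 0.698 / (1 + 0.0645 × 8.59) = 0.698 / 1.554 = 0.4491.
Q·(S₀ − S) = 3240 × (707 − 11.4) × 10⁻³ = 2254 kg/d removed.
Net biomass production P_X = Y_obs × Q·(S₀ − S) = 0.4491 × 2254 = 1012 kg VSS/d.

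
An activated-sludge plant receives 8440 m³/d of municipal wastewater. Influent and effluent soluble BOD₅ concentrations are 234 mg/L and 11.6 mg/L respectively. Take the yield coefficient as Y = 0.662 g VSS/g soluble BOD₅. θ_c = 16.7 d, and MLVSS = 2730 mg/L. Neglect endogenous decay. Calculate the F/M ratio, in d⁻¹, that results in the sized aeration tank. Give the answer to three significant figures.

F/M ≈ 0.0952 d⁻¹

Biomass mass balance (decay neglected): V·X = Y·Q·(S₀ − S)·θ_c, so V = 0.662 × 8440 × (234 − 11.6) × 16.7 / 2730 = 7601 m³.
F/M = applied load / biomass = Q·S₀/(V·X) = 8440 × 234 / (7601 × 2730) = 0.09517 d⁻¹.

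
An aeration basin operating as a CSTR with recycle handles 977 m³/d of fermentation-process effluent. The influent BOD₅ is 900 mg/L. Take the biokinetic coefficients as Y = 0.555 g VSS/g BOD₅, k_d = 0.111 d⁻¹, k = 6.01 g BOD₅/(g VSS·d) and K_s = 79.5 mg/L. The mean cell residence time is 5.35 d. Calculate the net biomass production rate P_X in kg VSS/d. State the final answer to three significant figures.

P_X ≈ 304 kg VSS/d

Effluent substrate depends only on kinetics and SRT: S = K_s(1 + k_d θ_c) / [θ_c(Yk − k_d) − 1] = 79.5 × (1 + 0.111 × 5.35) / [5.35 × (0.555 × 6.01 − 0.111) − 1] = 126.7 / 16.25 = 7.797 mg/L.
Y_obs = Y / (1 + k_d θ_c) = 0.555 / (1 + 0.111 × 5.35) = 0.555 / 1.594 = 0.3482.
Mass of BOD₅ removed per day: Q(S₀ − S) = 977 × 892.2 g/m³ = 871.7 kg/d.
P_X = Y_obs · Q(S₀ − S) = 0.3482 × 871.7 = 303.5 kg VSS/d.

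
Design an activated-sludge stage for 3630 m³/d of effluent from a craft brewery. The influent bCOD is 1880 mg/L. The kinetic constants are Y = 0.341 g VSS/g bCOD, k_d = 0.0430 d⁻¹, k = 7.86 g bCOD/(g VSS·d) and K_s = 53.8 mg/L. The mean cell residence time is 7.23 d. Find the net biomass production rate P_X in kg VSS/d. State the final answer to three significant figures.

P_X ≈ 1770 kg VSS/d

Effluent substrate depends only on kinetics and SRT: S = K_s(1 + k_d θ_c) / [θ_c(Yk − k_d) − 1] = 53.8 × (1 + 0.0430 × 7.23) / [7.23 × (0.341 × 7.86 − 0.0430) − 1] = 70.53 / 18.07 = 3.903 mg/L.
Observed yield with endogenous decay: Y_obs = Y / (1 + k_d·θ_c) = 0.341 / (1 + 0.0430 × 7.23) = 0.341 / 1.311 = 0.2601 g VSS/g bCOD.
Q·(S₀ − S) = 3630 × (1880 − 3.90) × 10⁻³ = 6810 kg/d removed.
Net biomass production P_X = Y_obs × Q·(S₀ − S) = 0.2601 × 6810 = 1772 kg VSS/d.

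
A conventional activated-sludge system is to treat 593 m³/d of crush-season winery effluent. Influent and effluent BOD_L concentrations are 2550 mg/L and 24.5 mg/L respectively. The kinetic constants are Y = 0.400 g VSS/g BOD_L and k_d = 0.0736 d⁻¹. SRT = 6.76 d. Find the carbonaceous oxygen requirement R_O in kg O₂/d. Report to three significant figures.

R_O ≈ 930 kg O₂/d

Correct the yield for decay: Y_obs = Y/(1 + k_d θ_c) = 0.400 / (1 + 0.0736 × 6.76) = 0.400 / 1.498 = 0.2671.
Q·(S₀ − S) = 593 × (2550 − 24.5) × 10⁻³ = 1498 kg/d removed.
Biomass synthesised: P_X = Y_obs × 1498 = 400.0 kg VSS/d.
R_O = Q·ΔS − 1.42 P_X = 1498 − 568.0 = 929.6 kg O₂/d.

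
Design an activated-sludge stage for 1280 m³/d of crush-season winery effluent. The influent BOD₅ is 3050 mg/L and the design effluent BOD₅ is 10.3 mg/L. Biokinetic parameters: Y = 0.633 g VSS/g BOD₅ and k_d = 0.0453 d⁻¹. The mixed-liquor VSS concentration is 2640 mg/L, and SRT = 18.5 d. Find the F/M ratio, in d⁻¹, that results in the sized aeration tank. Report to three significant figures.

Steady-state biomass mass balance: V·X·(1 + k_d·θ_c) = Y·Q·(S₀ − S)·θ_c, so V = 0.633 × 1280 × (3050 − 10.3) × 18.5 / [2640 × (1 + 0.0453 × 18.5)] = 4.56×10^7 / 4852 = 9390 m³.
F/M = applied load / biomass = Q·S₀/(V·X) = 1280 × 3050 / (9390 × 2640) = 0.1575 d⁻¹.

F/M ≈ 0.157 d⁻¹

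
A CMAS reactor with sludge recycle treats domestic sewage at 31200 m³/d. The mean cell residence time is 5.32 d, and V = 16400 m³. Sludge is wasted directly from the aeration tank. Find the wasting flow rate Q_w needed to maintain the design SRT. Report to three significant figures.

Q_w ≈ 3080 m³/d

With mixed-liquor wasting, θ_c = V/Q_w, so Q_w = V/θ_c = 16400/5.32 = 3083 m³/d.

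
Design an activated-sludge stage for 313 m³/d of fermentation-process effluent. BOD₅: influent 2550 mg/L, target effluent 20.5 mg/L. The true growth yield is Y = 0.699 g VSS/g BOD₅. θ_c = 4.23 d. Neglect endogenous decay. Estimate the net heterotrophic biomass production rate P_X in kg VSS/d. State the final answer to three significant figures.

With endogenous decay neglected, the observed yield equals the true yield: Y_obs = Y = 0.699 g VSS/g BOD₅.
Mass of BOD₅ removed per day: Q(S₀ − S) = 313 × 2530 g/m³ = 791.7 kg/d.
So the net sludge growth is P_X = 0.6990 × 791.7 = 553.4 kg VSS/d.

P_X ≈ 553 kg VSS/d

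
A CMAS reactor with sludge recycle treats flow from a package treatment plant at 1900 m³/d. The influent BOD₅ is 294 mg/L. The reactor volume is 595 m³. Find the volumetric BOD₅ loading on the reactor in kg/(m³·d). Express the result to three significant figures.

L_v ≈ 0.939 kg BOD₅/(m³·d)

L_v = Q S₀ / V = 1900 × 294 × 10⁻³ / 595.0 = 0.9388 kg/(m³·d).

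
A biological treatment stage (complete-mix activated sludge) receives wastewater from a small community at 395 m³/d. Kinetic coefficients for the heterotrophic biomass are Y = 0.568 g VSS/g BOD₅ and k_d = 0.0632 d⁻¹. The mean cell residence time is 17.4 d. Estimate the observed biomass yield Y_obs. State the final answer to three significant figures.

Y_obs = Y / (1 + k_d θ_c) = 0.568 / (1 + 0.0632 × 17.4) = 0.568 / 2.100 = 0.2705.

Y_obs ≈ 0.271 g VSS/g BOD₅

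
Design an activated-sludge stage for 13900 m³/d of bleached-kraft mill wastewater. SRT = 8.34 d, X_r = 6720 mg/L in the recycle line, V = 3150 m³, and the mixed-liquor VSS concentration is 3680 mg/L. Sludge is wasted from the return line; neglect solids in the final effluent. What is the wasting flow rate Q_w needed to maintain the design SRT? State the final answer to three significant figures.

Q_w ≈ 207 m³/d

Q_w = (V·X)/(θ_c X_r) = 3150 × 3680 / (8.34 × 6720) = 206.8 m³/d.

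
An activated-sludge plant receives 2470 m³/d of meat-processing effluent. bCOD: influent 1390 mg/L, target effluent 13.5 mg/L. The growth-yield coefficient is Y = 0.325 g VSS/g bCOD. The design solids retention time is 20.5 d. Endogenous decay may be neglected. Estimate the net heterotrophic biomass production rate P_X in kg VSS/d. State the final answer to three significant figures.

P_X ≈ 1100 kg VSS/d

No decay correction is needed, so Y_obs = Y = 0.325.
Substrate removed = Q·(S₀ − S) = 2470 m³/d × (1390 − 13.5) g/m³ = 3.4×10^6 g/d = 3400 kg/d.
Net biomass production P_X = Y_obs × Q·(S₀ − S) = 0.3250 × 3400 = 1105 kg VSS/d.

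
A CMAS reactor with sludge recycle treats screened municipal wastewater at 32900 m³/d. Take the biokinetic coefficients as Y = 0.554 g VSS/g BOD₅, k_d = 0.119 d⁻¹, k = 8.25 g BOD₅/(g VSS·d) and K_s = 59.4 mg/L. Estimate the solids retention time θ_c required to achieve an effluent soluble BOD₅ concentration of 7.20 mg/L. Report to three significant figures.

From 1/θ_c = Y·k·S/(K_s + S) − k_d: Y·k·S/(K_s+S) = 0.554 × 8.25 × 7.20 / (59.4 + 7.20) = 0.4941 d⁻¹.
θ_c = 1/(μ − k_d) = 1/(0.4941 − 0.119) = 1/0.3751 = 2.666 d.

θ_c ≈ 2.67 d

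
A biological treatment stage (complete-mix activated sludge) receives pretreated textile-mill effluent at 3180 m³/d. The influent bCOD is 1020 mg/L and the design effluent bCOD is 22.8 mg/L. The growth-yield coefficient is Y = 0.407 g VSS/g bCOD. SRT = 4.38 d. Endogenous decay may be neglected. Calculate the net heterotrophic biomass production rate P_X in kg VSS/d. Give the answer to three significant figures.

With endogenous decay neglected, the observed yield equals the true yield: Y_obs = Y = 0.407 g VSS/g bCOD.
Q·(S₀ − S) = 3180 × (1020 − 22.8) × 10⁻³ = 3171 kg/d removed.
So the net sludge growth is P_X = 0.4070 × 3171 = 1291 kg VSS/d.

P_X ≈ 1290 kg VSS/d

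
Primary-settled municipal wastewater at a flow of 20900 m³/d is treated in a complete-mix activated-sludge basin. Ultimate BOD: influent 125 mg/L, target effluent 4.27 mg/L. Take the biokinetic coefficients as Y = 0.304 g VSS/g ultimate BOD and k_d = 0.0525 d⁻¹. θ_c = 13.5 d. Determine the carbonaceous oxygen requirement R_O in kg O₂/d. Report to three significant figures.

R_O ≈ 1890 kg O₂/d

Y_obs = Y / (1 + k_d θ_c) = 0.304 / (1 + 0.0525 × 13.5) = 0.304 / 1.709 = 0.1779.
Mass of ultimate BOD removed per day: Q(S₀ − S) = 20900 × 120.7 g/m³ = 2523 kg/d.
Biomass synthesised: P_X = Y_obs × 2523 = 448.9 kg VSS/d.
R_O = Q·(S₀ − S) − 1.42·P_X = 2523 − 1.42 × 448.9 = 1886 kg O₂/d.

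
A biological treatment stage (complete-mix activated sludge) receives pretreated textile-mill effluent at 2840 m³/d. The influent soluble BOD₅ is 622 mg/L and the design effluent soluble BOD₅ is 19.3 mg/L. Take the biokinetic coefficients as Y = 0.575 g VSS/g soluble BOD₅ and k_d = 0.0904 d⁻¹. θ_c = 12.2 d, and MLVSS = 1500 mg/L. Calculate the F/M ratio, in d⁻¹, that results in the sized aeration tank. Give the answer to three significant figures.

Steady-state biomass mass balance: V·X·(1 + k_d·θ_c) = Y·Q·(S₀ − S)·θ_c, so V = 0.575 × 2840 × (622 − 19.3) × 12.2 / [1500 × (1 + 0.0904 × 12.2)] = 1.2×10^7 / 3154 = 3807 m³.
F/M = applied load / biomass = Q·S₀/(V·X) = 2840 × 622 / (3807 × 1500) = 0.3094 d⁻¹.

F/M ≈ 0.309 d⁻¹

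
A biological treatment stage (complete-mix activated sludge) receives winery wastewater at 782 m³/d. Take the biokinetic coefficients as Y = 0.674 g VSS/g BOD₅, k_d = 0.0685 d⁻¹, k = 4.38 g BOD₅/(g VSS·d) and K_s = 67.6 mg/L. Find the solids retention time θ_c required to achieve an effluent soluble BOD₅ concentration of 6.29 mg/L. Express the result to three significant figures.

At the target effluent, Y k S/(K_s+S) = 0.674×4.38×6.29/73.89 = 0.2513 d⁻¹.
1/θ_c = 0.2513 − 0.0685 = 0.1828 d⁻¹, so θ_c = 5.470 d.

θ_c ≈ 5.47 d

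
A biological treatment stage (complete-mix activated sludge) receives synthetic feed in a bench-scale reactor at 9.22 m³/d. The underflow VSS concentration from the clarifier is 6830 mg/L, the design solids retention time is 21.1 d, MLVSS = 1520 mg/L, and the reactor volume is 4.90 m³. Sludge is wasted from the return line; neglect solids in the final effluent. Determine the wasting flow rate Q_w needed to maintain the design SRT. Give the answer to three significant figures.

Wasting from the return line (neglecting effluent solids): Q_w = V·X / (θ_c·X_r) = 4.900 × 1520 / (21.1 × 6830) = 0.05168 m³/d.

Q_w ≈ 0.0517 m³/d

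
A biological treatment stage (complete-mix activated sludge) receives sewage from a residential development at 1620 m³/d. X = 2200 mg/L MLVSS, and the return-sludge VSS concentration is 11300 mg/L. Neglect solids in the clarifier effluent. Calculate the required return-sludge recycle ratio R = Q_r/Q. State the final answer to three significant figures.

Mass balance around the secondary clarifier (neglecting effluent solids): R = X / (X_r − X) = 2200 / (11300 − 2200) = 0.2418.

R ≈ 0.242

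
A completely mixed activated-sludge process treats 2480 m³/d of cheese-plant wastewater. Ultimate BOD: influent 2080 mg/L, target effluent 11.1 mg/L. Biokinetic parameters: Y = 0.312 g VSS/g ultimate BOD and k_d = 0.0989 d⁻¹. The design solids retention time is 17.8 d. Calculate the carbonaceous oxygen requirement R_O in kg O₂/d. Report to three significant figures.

Observed yield with endogenous decay: Y_obs = Y / (1 + k_d·θ_c) = 0.312 / (1 + 0.0989 × 17.8) = 0.312 / 2.760 = 0.1130 g VSS/g ultimate BOD.
Q·(S₀ − S) = 2480 × (2080 − 11.1) × 10⁻³ = 5131 kg/d removed.
P_X = Y_obs·Q·(S₀ − S) = 0.1130 × 5131 = 579.9 kg VSS/d.
Carbonaceous O₂ demand = substrate oxidised − cell-mass equivalent = 5131 − 1.42 × 579.9 = 4307 kg O₂/d.

R_O ≈ 4310 kg O₂/d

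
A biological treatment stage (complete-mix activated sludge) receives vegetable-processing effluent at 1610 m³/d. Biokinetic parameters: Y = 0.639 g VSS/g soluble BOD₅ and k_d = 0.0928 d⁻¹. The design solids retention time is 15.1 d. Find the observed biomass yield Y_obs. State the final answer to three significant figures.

Y_obs ≈ 0.266 g VSS/g soluble BOD₅

The observed yield is Y_obs = Y/(1 + k_d·θ_c) = 0.639 / (1 + 0.0928 × 15.1) = 0.639 / 2.401 = 0.2661 g VSS per g soluble BOD₅ removed.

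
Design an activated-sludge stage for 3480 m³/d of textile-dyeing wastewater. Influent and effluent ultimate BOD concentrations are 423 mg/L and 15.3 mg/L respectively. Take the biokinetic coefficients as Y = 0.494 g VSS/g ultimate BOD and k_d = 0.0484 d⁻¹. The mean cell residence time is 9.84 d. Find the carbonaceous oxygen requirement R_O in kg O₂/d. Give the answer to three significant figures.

R_O ≈ 745 kg O₂/d

Y_obs = Y / (1 + k_d θ_c) = 0.494 / (1 + 0.0484 × 9.84) = 0.494 / 1.476 = 0.3346.
ΔS = 423 − 15.3 = 407.7 mg/L, so the substrate removal rate is 3480 × 407.7/1000 = 1419 kg ultimate BOD/d.
Net sludge production P_X = 0.3346 × 1419 = 474.8 kg VSS/d.
R_O = Q·ΔS − 1.42 P_X = 1419 − 674.2 = 744.6 kg O₂/d.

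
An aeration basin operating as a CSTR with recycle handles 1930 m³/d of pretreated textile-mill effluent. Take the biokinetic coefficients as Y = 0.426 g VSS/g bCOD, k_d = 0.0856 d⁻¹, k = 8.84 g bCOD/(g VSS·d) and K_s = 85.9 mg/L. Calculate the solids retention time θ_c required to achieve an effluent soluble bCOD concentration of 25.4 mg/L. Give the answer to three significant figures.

At the target effluent, Y k S/(K_s+S) = 0.426×8.84×25.4/111.3 = 0.8594 d⁻¹.
Then 1/θ_c = μ − k_d = 0.8594 − 0.0856 = 0.7738 d⁻¹, giving θ_c = 1.292 d.

θ_c ≈ 1.29 d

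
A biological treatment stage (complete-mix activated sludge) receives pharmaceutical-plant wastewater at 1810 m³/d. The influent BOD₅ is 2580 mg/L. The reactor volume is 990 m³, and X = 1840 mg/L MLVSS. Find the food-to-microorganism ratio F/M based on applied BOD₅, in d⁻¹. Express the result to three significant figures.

F/M ≈ 2.56 d⁻¹

Food-to-microorganism ratio F/M = Q S₀ / (V X) = 1810 × 2580 / (990.0 × 1840) = 2.564 d⁻¹.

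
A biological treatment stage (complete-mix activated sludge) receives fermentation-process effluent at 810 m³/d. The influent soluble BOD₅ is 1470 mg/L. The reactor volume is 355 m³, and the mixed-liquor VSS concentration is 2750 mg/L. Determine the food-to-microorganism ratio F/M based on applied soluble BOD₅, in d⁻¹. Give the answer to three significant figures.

F/M = applied load / biomass = Q·S₀/(V·X) = 810 × 1470 / (355.0 × 2750) = 1.220 d⁻¹.

F/M ≈ 1.22 d⁻¹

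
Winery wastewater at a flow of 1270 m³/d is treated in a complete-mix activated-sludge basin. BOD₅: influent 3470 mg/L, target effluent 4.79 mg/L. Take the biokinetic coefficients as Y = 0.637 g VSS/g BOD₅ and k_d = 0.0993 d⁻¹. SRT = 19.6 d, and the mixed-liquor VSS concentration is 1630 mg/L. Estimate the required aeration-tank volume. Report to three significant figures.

Rearranging the biomass balance for a CMAS with decay, V = Y·Q·ΔS·θ_c / [X·(1+k_d θ_c)] = 0.637 × 1270 × (3470 − 4.79) × 19.6 / [1630 × (1 + 0.0993 × 19.6)] = 5.49×10^7 / 4802 = 11441 m³.

V ≈ 11400 m³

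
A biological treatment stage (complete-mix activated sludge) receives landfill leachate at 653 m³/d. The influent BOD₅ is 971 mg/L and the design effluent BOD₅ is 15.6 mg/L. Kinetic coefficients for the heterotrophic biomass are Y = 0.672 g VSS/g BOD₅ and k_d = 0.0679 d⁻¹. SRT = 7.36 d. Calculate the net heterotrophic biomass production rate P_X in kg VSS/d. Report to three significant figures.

The observed yield is Y_obs = Y/(1 + k_d·θ_c) = 0.672 / (1 + 0.0679 × 7.36) = 0.672 / 1.500 = 0.4481 g VSS per g BOD₅ removed.
ΔS = 971 − 15.6 = 955.4 mg/L, so the substrate removal rate is 653 × 955.4/1000 = 623.9 kg BOD₅/d.
P_X = Y_obs · Q(S₀ − S) = 0.4481 × 623.9 = 279.5 kg VSS/d.

P_X ≈ 280 kg VSS/d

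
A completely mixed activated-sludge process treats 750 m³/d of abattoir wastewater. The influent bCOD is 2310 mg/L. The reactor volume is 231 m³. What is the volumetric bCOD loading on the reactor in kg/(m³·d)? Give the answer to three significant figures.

L_v ≈ 7.50 kg bCOD/(m³·d)

L_v = Q S₀ / V = 750 × 2310 × 10⁻³ / 231.0 = 7.500 kg/(m³·d).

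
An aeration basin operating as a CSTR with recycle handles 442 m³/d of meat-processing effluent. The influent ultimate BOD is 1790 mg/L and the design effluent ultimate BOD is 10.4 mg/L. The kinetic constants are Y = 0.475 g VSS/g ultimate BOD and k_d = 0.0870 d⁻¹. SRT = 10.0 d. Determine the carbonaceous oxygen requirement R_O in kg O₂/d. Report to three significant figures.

Observed yield with endogenous decay: Y_obs = Y / (1 + k_d·θ_c) = 0.475 / (1 + 0.0870 × 10.0) = 0.475 / 1.870 = 0.2540 g VSS/g ultimate BOD.
Q·(S₀ − S) = 442 × (1790 − 10.4) × 10⁻³ = 786.6 kg/d removed.
Biomass synthesised: P_X = Y_obs × 786.6 = 199.8 kg VSS/d.
R_O = Q·ΔS − 1.42 P_X = 786.6 − 283.7 = 502.9 kg O₂/d.

R_O ≈ 503 kg O₂/d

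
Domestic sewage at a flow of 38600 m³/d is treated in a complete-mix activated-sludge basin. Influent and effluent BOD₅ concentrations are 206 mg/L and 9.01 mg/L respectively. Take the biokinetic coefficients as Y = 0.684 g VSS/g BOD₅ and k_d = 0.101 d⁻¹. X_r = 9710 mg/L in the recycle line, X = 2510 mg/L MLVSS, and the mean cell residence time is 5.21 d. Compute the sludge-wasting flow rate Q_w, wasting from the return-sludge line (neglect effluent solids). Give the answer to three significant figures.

Q_w ≈ 351 m³/d

Rearranging the biomass balance for a CMAS with decay, V = Y·Q·ΔS·θ_c / [X·(1+k_d θ_c)] = 0.684 × 38600 × (206 − 9.01) × 5.21 / [2510 × (1 + 0.101 × 5.21)] = 2.71×10^7 / 3831 = 7074 m³.
θ_c = V·X/(Q_w·X_r) when wasting from the recycle, so Q_w = V·X/(θ_c·X_r) = 7074 × 2510 / (5.21 × 9710) = 351.0 m³/d.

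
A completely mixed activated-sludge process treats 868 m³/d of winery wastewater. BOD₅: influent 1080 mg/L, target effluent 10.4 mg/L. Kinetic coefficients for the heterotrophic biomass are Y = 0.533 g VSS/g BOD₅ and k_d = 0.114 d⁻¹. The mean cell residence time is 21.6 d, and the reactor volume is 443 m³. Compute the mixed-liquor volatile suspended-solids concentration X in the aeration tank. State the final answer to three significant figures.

Solving the biomass balance for X: X = Y Q (S₀−S) θ_c / [V (1+k_d θ_c)] = 0.533 × 868 × (1080 − 10.4) × 21.6 / [443 × (1 + 0.114 × 21.6)] = 6969 mg/L.

X ≈ 6970 mg/L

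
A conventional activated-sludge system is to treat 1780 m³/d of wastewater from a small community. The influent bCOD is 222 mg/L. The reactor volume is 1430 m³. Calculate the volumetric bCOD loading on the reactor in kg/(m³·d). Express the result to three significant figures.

L_v = Q S₀ / V = 1780 × 222 × 10⁻³ / 1430 = 0.2763 kg/(m³·d).

L_v ≈ 0.276 kg bCOD/(m³·d)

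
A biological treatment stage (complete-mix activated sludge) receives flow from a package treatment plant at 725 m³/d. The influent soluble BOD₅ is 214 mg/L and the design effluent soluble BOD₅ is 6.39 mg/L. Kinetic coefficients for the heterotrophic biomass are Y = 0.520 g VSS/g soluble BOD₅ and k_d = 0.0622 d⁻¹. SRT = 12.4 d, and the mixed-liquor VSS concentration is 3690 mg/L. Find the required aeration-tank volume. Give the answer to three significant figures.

V ≈ 148 m³

Rearranging the biomass balance for a CMAS with decay, V = Y·Q·ΔS·θ_c / [X·(1+k_d θ_c)] = 0.520 × 725 × (214 − 6.39) × 12.4 / [3690 × (1 + 0.0622 × 12.4)] = 9.71×10^5 / 6536 = 148.5 m³.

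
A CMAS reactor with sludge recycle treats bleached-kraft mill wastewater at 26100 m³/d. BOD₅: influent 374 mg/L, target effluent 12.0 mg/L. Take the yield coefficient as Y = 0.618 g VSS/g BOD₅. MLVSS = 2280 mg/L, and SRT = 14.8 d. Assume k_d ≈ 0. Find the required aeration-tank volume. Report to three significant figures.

With k_d = 0 the design equation reduces to V = Y Q (S₀−S) θ_c / X = 0.618 × 26100 × (374 − 12.0) × 14.8 / 2280 = 37902 m³.

V ≈ 37900 m³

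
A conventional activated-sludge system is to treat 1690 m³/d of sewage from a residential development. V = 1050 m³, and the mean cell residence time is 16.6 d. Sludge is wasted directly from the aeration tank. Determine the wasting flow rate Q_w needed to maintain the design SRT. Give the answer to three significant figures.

With mixed-liquor wasting, θ_c = V/Q_w, so Q_w = V/θ_c = 1050/16.6 = 63.25 m³/d.

Q_w ≈ 63.3 m³/d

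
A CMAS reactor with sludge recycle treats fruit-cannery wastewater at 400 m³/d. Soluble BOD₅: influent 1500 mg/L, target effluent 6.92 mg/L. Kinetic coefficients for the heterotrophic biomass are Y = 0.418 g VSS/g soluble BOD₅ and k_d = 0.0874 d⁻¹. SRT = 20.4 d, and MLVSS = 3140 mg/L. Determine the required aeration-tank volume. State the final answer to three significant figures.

V ≈ 583 m³

Steady-state biomass mass balance: V·X·(1 + k_d·θ_c) = Y·Q·(S₀ − S)·θ_c, so V = 0.418 × 400 × (1500 − 6.92) × 20.4 / [3140 × (1 + 0.0874 × 20.4)] = 5.09×10^6 / 8738 = 582.8 m³.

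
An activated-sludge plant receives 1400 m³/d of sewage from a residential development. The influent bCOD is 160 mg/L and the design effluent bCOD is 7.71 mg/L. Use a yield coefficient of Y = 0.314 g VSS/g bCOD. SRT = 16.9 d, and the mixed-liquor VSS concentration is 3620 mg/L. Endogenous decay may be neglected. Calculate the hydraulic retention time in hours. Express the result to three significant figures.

With k_d = 0 the design equation reduces to V = Y Q (S₀−S) θ_c / X = 0.314 × 1400 × (160 − 7.71) × 16.9 / 3620 = 312.5 m³.
HRT = V/Q = 312.5 m³ / 1400 m³·d⁻¹ = 0.2232 d × 24 = 5.358 h.

τ ≈ 5.36 h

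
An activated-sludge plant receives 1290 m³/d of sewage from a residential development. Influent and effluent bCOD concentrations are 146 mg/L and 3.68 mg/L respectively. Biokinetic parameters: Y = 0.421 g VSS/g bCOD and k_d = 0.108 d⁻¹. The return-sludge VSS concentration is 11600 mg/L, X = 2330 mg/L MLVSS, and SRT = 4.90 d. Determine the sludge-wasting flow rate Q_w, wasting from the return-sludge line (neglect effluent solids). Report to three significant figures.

Rearranging the biomass balance for a CMAS with decay, V = Y·Q·ΔS·θ_c / [X·(1+k_d θ_c)] = 0.421 × 1290 × (146 − 3.68) × 4.90 / [2330 × (1 + 0.108 × 4.90)] = 3.79×10^5 / 3563 = 106.3 m³.
Q_w = (V·X)/(θ_c X_r) = 106.3 × 2330 / (4.90 × 11600) = 4.357 m³/d.

Q_w ≈ 4.36 m³/d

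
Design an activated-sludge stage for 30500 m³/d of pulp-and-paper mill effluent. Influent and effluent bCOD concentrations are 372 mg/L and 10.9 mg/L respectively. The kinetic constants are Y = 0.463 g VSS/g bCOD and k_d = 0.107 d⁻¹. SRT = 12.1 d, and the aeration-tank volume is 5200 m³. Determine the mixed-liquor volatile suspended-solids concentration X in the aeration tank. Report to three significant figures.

X ≈ 5170 mg/L

From V·X·(1 + k_d·θ_c) = Y·Q·(S₀ − S)·θ_c: X = 0.463 × 30500 × (372 − 10.9) × 12.1 / [5200 × (1 + 0.107 × 12.1)] = 5171 mg/L.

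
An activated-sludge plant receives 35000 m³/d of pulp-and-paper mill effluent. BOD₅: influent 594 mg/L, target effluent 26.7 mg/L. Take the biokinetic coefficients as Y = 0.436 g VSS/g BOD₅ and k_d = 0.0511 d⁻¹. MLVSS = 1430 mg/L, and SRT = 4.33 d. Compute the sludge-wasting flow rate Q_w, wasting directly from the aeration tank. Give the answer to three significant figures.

Q_w ≈ 4960 m³/d

Rearranging the biomass balance for a CMAS with decay, V = Y·Q·ΔS·θ_c / [X·(1+k_d θ_c)] = 0.436 × 35000 × (594 − 26.7) × 4.33 / [1430 × (1 + 0.0511 × 4.33)] = 3.75×10^7 / 1746 = 21464 m³.
With mixed-liquor wasting, θ_c = V/Q_w, so Q_w = V/θ_c = 21464/4.33 = 4957 m³/d.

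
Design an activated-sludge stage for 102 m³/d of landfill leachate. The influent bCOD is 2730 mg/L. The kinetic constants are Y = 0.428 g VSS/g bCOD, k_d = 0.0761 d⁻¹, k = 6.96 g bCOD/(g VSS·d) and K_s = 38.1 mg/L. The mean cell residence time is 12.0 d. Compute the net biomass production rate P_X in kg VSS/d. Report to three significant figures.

Effluent substrate depends only on kinetics and SRT: S = K_s(1 + k_d θ_c) / [θ_c(Yk − k_d) − 1] = 38.1 × (1 + 0.0761 × 12.0) / [12.0 × (0.428 × 6.96 − 0.0761) − 1] = 72.89 / 33.83 = 2.154 mg/L.
Observed yield with endogenous decay: Y_obs = Y / (1 + k_d·θ_c) = 0.428 / (1 + 0.0761 × 12.0) = 0.428 / 1.913 = 0.2237 g VSS/g bCOD.
ΔS = 2730 − 2.15 = 2728 mg/L, so the substrate removal rate is 102 × 2728/1000 = 278.2 kg bCOD/d.
P_X = Y_obs · Q(S₀ − S) = 0.2237 × 278.2 = 62.24 kg VSS/d.

P_X ≈ 62.2 kg VSS/d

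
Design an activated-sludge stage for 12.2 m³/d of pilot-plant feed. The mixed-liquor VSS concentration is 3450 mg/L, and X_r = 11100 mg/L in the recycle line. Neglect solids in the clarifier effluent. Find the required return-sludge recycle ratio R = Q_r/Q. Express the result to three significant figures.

R = Q_r/Q = X/(X_r − X) = 3450 / (11100 − 3450) = 0.4510.

R ≈ 0.451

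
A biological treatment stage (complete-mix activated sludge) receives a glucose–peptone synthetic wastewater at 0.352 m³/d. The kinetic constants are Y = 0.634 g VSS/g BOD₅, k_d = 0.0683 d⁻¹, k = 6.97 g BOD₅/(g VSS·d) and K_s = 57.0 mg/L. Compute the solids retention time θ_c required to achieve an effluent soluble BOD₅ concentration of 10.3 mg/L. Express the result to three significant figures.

From 1/θ_c = Y·k·S/(K_s + S) − k_d: Y·k·S/(K_s+S) = 0.634 × 6.97 × 10.3 / (57.0 + 10.3) = 0.6763 d⁻¹.
1/θ_c = 0.6763 − 0.0683 = 0.6080 d⁻¹, so θ_c = 1.645 d.

θ_c ≈ 1.64 d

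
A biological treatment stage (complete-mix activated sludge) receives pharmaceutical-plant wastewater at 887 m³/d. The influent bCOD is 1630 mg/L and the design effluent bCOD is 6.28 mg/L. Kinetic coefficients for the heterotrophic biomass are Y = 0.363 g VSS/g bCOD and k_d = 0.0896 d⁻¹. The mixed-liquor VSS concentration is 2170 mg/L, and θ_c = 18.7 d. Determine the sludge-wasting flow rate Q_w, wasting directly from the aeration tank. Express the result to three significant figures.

Q_w ≈ 90.0 m³/d

Steady-state biomass mass balance: V·X·(1 + k_d·θ_c) = Y·Q·(S₀ − S)·θ_c, so V = 0.363 × 887 × (1630 − 6.28) × 18.7 / [2170 × (1 + 0.0896 × 18.7)] = 9.78×10^6 / 5806 = 1684 m³.
For wasting at MLVSS concentration, Q_w = V/θ_c = 1684/18.7 = 90.05 m³/d.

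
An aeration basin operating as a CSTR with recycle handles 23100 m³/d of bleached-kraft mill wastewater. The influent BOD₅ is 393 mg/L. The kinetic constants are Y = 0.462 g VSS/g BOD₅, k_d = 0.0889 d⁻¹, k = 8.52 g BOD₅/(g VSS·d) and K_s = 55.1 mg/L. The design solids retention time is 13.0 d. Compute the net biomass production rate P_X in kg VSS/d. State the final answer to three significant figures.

P_X ≈ 1930 kg VSS/d

For a completely mixed reactor with recycle the Lawrence–McCarty relation gives S = K_s·(1 + k_d·θ_c) / [θ_c·(Y·k − k_d) − 1] = 55.1 × (1 + 0.0889 × 13.0) / [13.0 × (0.462 × 8.52 − 0.0889) − 1] = 118.8 / 49.02 = 2.423 mg/L.
Observed yield with endogenous decay: Y_obs = Y / (1 + k_d·θ_c) = 0.462 / (1 + 0.0889 × 13.0) = 0.462 / 2.156 = 0.2143 g VSS/g BOD₅.
Substrate removed = Q·(S₀ − S) = 23100 m³/d × (393 − 2.42) g/m³ = 9.02×10^6 g/d = 9022 kg/d.
Net biomass production P_X = Y_obs × Q·(S₀ − S) = 0.2143 × 9022 = 1934 kg VSS/d.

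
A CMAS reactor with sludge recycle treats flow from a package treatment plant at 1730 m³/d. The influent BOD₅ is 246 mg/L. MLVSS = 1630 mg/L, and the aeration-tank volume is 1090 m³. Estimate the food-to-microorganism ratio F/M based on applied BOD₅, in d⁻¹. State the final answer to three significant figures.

F/M ≈ 0.240 d⁻¹

F/M = Q·S₀ / (V·X) = 1730 × 246 / (1090 × 1630) = 0.2395 g BOD₅·(g VSS·d)⁻¹.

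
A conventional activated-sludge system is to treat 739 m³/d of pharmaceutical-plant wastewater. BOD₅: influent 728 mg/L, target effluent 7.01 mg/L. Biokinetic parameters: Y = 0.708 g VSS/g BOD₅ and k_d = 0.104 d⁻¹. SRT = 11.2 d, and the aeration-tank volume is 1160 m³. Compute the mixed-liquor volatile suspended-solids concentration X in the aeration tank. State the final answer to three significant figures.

X ≈ 1680 mg/L

Solving the biomass balance for X: X = Y Q (S₀−S) θ_c / [V (1+k_d θ_c)] = 0.708 × 739 × (728 − 7.01) × 11.2 / [1160 × (1 + 0.104 × 11.2)] = 1682 mg/L.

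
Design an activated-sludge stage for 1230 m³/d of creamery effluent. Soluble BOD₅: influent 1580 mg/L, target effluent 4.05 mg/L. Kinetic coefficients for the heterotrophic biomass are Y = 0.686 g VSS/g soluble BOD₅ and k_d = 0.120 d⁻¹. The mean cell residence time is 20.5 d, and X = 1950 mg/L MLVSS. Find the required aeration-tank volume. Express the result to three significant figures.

Steady-state biomass mass balance: V·X·(1 + k_d·θ_c) = Y·Q·(S₀ − S)·θ_c, so V = 0.686 × 1230 × (1580 − 4.05) × 20.5 / [1950 × (1 + 0.120 × 20.5)] = 2.73×10^7 / 6747 = 4040 m³.

V ≈ 4040 m³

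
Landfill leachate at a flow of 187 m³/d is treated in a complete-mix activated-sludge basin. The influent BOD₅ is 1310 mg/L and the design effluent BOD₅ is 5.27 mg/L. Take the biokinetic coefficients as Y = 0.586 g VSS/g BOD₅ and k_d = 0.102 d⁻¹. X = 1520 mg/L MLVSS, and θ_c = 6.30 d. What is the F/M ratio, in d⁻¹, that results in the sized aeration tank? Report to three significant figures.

From the SRT design equation V = Y Q (S₀−S) θ_c / [X (1 + k_d θ_c)] = 0.586 × 187 × (1310 − 5.27) × 6.30 / [1520 × (1 + 0.102 × 6.30)] = 9.01×10^5 / 2497 = 360.8 m³.
F/M = Q·S₀ / (V·X) = 187 × 1310 / (360.8 × 1520) = 0.4467 g BOD₅·(g VSS·d)⁻¹.

F/M ≈ 0.447 d⁻¹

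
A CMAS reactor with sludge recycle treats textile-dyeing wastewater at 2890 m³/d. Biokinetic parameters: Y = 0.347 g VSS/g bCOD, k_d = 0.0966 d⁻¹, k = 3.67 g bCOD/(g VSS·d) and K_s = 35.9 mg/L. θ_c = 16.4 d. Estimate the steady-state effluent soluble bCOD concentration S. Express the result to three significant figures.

From the Monod/SRT balance for a CMAS, S = K_s·(1+k_d θ_c)/[θ_c·(Y k − k_d) − 1] = 35.9 × (1 + 0.0966 × 16.4) / [16.4 × (0.347 × 3.67 − 0.0966) − 1] = 92.77 / 18.30 = 5.069 mg/L.

S ≈ 5.07 mg/L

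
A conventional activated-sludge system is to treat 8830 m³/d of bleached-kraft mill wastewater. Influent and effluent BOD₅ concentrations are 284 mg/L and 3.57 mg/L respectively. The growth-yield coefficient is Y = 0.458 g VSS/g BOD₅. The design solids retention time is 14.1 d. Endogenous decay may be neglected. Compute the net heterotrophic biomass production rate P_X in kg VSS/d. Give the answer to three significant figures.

No decay correction is needed, so Y_obs = Y = 0.458.
Mass of BOD₅ removed per day: Q(S₀ − S) = 8830 × 280.4 g/m³ = 2476 kg/d.
P_X = Y_obs · Q(S₀ − S) = 0.4580 × 2476 = 1134 kg VSS/d.

P_X ≈ 1130 kg VSS/d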